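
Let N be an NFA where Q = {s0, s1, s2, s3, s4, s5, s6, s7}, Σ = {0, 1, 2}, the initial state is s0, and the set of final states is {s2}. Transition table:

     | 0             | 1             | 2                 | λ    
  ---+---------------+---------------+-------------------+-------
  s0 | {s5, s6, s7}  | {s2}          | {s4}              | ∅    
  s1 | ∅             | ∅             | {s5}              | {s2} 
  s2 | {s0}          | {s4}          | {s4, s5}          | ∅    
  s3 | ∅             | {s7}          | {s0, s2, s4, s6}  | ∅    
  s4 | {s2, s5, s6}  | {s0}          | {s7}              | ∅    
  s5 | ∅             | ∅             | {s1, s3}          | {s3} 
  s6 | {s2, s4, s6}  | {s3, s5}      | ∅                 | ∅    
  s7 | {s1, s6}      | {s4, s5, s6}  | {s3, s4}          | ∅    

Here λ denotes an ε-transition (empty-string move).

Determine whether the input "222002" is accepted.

Start in {s0}.
Read '2': s0→{s4}; now {s4}.
Read '2': s4→{s7}; now {s7}.
Read '2': s7→{s3, s4}; now {s3, s4}.
Read '0': s3→∅, s4→{s2, s5, s6}; union {s2, s5, s6}; ε-closure = {s2, s3, s5, s6}.
Read '0': s2→{s0}, s3→∅, s5→∅, s6→{s2, s4, s6}; now {s0, s2, s4, s6}.
Read '2': s0→{s4}, s2→{s4, s5}, s4→{s7}, s6→∅; union {s4, s5, s7}; ε-closure = {s3, s4, s5, s7}.
The final set {s3, s4, s5, s7} contains no accepting state.

No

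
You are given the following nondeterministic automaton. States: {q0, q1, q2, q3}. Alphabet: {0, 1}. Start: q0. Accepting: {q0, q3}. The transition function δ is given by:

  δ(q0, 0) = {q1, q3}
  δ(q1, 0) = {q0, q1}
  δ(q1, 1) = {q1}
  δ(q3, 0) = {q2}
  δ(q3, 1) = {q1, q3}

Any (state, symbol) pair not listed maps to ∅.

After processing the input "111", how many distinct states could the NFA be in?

Start in {q0}.
Read '1': q0→∅; now ∅.
The set is empty and remains empty for the remaining 2 symbols.
That set has 0 states.

0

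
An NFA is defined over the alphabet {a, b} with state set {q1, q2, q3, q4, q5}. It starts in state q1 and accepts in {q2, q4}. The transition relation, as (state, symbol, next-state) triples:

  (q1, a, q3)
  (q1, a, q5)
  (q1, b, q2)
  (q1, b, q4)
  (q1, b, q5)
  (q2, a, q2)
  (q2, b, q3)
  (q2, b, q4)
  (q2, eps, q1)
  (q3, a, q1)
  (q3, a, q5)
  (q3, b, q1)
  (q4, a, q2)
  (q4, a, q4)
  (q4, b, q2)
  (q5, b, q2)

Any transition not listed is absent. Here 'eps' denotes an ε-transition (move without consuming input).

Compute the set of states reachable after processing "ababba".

{q1, q2, q3, q4, q5}

Start in {q1}.
Read 'a': {q1} → {q3, q5}.
Read 'b': {q3, q5} → {q1, q2}.
Read 'a': {q1, q2} → {q1, q2, q3, q5}.
Read 'b': {q1, q2, q3, q5} → {q1, q2, q3, q4, q5}.
Read 'b': {q1, q2, q3, q4, q5} → {q1, q2, q3, q4, q5}.
Read 'a': {q1, q2, q3, q4, q5} → {q1, q2, q3, q4, q5}.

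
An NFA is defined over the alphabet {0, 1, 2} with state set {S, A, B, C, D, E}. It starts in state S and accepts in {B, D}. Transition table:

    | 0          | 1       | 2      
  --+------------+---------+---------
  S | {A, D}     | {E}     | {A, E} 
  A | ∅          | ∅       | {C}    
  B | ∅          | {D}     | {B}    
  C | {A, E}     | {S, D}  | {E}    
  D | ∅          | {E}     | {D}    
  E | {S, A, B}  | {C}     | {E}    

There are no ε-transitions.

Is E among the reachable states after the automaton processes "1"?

Start in {S}.
Read '1': {S} → {E}.
State E is in {E}.

Yes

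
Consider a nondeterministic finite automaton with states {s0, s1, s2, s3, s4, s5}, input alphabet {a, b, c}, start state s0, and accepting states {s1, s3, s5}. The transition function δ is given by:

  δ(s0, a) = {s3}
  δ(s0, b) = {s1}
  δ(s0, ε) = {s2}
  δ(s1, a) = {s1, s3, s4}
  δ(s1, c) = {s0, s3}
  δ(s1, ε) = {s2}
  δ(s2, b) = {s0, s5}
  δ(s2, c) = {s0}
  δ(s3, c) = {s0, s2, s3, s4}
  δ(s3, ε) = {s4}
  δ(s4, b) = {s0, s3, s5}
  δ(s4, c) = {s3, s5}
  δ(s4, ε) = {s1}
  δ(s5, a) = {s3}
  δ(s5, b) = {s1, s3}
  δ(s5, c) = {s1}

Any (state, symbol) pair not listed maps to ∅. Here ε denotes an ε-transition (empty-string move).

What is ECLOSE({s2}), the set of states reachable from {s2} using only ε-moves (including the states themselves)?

{s2}

Begin with {s2}.
No ε-moves leave this set, so the closure equals the set itself.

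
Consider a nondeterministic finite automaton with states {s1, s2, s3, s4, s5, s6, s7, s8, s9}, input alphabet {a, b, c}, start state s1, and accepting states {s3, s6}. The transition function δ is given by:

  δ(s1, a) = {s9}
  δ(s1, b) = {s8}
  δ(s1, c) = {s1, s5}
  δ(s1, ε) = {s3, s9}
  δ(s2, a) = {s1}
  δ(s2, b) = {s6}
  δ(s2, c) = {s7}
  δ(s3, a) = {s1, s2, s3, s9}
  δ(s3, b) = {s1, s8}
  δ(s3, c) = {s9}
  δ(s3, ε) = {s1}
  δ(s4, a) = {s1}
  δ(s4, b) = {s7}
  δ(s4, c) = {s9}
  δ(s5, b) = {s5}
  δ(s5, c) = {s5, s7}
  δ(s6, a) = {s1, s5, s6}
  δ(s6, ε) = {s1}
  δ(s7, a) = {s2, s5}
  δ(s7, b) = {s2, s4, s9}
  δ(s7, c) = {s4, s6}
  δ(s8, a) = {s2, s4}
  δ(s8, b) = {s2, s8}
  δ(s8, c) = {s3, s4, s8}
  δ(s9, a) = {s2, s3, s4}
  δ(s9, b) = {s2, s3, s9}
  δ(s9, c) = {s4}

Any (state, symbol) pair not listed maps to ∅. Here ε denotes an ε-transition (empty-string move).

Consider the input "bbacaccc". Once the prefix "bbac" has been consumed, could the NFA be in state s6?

Start: ε-closure({s1}) = {s1, s3, s9}.
Read 'b': s1→{s8}, s3→{s1, s8}, s9→{s2, s3, s9}; now {s1, s2, s3, s8, s9}.
Read 'b': s1→{s8}, s2→{s6}, s3→{s1, s8}, s8→{s2, s8}, s9→{s2, s3, s9}; now {s1, s2, s3, s6, s8, s9}.
Read 'a': s1→{s9}, s2→{s1}, s3→{s1, s2, s3, s9}, s6→{s1, s5, s6}, s8→{s2, s4}, s9→{s2, s3, s4}; now {s1, s2, s3, s4, s5, s6, s9}.
Read 'c': s1→{s1, s5}, s2→{s7}, s3→{s9}, s4→{s9}, s5→{s5, s7}, s6→∅, s9→{s4}; union {s1, s4, s5, s7, s9}; ε-closure = {s1, s3, s4, s5, s7, s9}.
State s6 is not in {s1, s3, s4, s5, s7, s9}.

No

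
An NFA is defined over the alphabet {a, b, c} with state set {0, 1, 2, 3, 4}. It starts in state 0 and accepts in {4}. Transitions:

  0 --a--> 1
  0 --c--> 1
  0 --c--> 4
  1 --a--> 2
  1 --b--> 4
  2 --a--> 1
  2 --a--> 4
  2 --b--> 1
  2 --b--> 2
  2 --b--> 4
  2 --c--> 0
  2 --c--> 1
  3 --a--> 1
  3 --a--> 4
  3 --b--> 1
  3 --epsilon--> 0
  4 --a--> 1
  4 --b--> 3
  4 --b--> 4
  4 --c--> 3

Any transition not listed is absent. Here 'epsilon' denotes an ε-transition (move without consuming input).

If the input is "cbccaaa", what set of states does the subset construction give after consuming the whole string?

{1, 2, 4}

Start in {0}.
Read 'c': 0→{1, 4}; now {1, 4}.
Read 'b': 1→{4}, 4→{3, 4}; union {3, 4}; ε-closure = {0, 3, 4}.
Read 'c': 0→{1, 4}, 3→∅, 4→{3}; union {1, 3, 4}; ε-closure = {0, 1, 3, 4}.
Read 'c': 0→{1, 4}, 1→∅, 3→∅, 4→{3}; union {1, 3, 4}; ε-closure = {0, 1, 3, 4}.
Read 'a': 0→{1}, 1→{2}, 3→{1, 4}, 4→{1}; now {1, 2, 4}.
Read 'a': 1→{2}, 2→{1, 4}, 4→{1}; now {1, 2, 4}.
Read 'a': 1→{2}, 2→{1, 4}, 4→{1}; now {1, 2, 4}.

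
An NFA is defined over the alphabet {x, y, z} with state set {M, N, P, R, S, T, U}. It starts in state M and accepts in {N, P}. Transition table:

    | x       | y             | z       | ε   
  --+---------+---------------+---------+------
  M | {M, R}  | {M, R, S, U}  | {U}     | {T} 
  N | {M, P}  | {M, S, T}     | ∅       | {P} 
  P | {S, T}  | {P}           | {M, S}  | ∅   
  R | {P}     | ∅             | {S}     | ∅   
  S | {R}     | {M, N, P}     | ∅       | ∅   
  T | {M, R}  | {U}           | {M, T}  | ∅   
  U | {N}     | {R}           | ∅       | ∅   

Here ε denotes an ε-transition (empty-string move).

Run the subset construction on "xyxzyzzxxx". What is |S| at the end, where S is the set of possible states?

5

Start: ε-closure({M}) = {M, T}.
Read 'x': {M, T} → {M, R, T}.
Read 'y': {M, R, T} → {M, R, S, T, U}.
Read 'x': {M, R, S, T, U} → {M, N, P, R, T}.
Read 'z': {M, N, P, R, T} → {M, S, T, U}.
Read 'y': {M, S, T, U} → {M, N, P, R, S, T, U}.
Read 'z': {M, N, P, R, S, T, U} → {M, S, T, U}.
Read 'z': {M, S, T, U} → {M, T, U}.
Read 'x': {M, T, U} → {M, N, P, R, T}.
Read 'x': {M, N, P, R, T} → {M, P, R, S, T}.
Read 'x': {M, P, R, S, T} → {M, P, R, S, T}.
That set has 5 states.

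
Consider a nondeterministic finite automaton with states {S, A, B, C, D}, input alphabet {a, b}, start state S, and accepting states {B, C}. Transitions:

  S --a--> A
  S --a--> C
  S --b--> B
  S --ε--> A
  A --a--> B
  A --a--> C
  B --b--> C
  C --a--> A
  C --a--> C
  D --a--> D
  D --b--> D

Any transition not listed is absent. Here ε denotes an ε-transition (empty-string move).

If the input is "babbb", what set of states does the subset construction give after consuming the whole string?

Start: ε-closure({S}) = {S, A}.
Read 'b': {S, A} → {B}.
Read 'a': {B} → ∅.
The set is empty and remains empty for the remaining 3 symbols.

∅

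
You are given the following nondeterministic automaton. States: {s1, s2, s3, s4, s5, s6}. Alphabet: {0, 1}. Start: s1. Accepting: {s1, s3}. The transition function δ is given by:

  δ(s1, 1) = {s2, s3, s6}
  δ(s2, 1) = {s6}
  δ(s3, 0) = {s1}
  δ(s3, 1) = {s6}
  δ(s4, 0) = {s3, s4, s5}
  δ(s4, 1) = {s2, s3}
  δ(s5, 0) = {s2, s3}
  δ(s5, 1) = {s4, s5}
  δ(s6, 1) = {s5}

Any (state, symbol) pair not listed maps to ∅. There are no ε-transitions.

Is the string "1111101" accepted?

Yes

Start in {s1}.
Read '1': s1→{s2, s3, s6}; now {s2, s3, s6}.
Read '1': s2→{s6}, s3→{s6}, s6→{s5}; now {s5, s6}.
Read '1': s5→{s4, s5}, s6→{s5}; now {s4, s5}.
Read '1': s4→{s2, s3}, s5→{s4, s5}; now {s2, s3, s4, s5}.
Read '1': s2→{s6}, s3→{s6}, s4→{s2, s3}, s5→{s4, s5}; now {s2, s3, s4, s5, s6}.
Read '0': s2→∅, s3→{s1}, s4→{s3, s4, s5}, s5→{s2, s3}, s6→∅; now {s1, s2, s3, s4, s5}.
Read '1': s1→{s2, s3, s6}, s2→{s6}, s3→{s6}, s4→{s2, s3}, s5→{s4, s5}; now {s2, s3, s4, s5, s6}.
The final set {s2, s3, s4, s5, s6} contains the accepting state s3.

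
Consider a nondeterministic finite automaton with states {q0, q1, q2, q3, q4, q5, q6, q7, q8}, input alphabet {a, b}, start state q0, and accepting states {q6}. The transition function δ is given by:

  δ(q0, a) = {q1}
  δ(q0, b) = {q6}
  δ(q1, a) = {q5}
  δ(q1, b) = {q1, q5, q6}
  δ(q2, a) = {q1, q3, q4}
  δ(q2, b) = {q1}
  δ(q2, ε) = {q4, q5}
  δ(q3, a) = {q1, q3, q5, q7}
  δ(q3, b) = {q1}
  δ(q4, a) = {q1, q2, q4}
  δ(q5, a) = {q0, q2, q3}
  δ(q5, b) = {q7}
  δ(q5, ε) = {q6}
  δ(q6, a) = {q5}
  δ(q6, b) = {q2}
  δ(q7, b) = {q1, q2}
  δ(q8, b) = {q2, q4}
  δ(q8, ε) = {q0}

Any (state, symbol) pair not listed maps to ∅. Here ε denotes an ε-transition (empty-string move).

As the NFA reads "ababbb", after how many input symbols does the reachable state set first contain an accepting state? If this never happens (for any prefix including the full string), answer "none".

2

Start in {q0}.
Read 'a': q0→{q1}; now {q1}.
Read 'b': q1→{q1, q5, q6}; now {q1, q5, q6}.
None of the earlier sets intersect F, but {q1, q5, q6} does.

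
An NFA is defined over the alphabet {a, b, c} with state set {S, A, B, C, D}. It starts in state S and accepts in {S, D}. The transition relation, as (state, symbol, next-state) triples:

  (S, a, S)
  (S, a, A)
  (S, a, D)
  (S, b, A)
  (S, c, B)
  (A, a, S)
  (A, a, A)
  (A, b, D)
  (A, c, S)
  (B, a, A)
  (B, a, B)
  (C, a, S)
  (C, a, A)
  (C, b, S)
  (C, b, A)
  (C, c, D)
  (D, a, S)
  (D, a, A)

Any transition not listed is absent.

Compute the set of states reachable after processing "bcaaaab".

{A, D}

Start in {S}.
Read 'b': {S} → {A}.
Read 'c': {A} → {S}.
Read 'a': {S} → {S, A, D}.
Read 'a': {S, A, D} → {S, A, D}.
Read 'a': {S, A, D} → {S, A, D}.
Read 'a': {S, A, D} → {S, A, D}.
Read 'b': {S, A, D} → {A, D}.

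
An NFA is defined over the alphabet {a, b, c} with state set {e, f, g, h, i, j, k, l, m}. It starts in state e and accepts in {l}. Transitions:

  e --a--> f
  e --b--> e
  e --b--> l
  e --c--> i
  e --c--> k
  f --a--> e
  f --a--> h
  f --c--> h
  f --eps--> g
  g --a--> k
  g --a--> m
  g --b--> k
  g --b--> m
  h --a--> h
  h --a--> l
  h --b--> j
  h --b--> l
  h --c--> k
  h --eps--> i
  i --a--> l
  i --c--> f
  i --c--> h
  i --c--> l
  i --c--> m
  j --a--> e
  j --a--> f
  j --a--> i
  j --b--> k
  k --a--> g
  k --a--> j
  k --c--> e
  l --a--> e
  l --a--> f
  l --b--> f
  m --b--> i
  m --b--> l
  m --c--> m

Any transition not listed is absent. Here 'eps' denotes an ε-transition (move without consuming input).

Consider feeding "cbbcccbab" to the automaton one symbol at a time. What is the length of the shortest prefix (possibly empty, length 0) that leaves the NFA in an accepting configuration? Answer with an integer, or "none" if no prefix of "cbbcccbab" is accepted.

none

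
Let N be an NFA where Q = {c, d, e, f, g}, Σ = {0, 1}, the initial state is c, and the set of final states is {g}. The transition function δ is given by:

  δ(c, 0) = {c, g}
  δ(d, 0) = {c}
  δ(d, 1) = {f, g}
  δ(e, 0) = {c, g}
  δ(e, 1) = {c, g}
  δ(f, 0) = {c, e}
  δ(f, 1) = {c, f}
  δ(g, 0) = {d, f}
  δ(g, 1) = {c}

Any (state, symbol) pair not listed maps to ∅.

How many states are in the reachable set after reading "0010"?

Start in {c}.
Read '0': {c} → {c, g}.
Read '0': {c, g} → {c, d, f, g}.
Read '1': {c, d, f, g} → {c, f, g}.
Read '0': {c, f, g} → {c, d, e, f, g}.
That set has 5 states.

5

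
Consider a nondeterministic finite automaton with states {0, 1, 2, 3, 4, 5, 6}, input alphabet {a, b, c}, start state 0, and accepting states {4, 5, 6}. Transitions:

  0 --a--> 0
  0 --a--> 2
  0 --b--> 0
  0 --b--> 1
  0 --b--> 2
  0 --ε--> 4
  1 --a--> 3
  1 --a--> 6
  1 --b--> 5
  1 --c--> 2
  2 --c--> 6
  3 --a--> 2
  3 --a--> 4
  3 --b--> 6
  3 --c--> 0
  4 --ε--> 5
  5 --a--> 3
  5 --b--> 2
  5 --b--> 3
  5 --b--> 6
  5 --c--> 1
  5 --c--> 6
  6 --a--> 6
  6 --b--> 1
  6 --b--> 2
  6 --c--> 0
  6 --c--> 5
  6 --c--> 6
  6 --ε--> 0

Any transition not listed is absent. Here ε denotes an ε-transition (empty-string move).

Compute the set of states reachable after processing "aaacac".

{0, 1, 4, 5, 6}

Start: ε-closure({0}) = {0, 4, 5}.
Read 'a': {0, 4, 5} → {0, 2, 3, 4, 5}.
Read 'a': {0, 2, 3, 4, 5} → {0, 2, 3, 4, 5}.
Read 'a': {0, 2, 3, 4, 5} → {0, 2, 3, 4, 5}.
Read 'c': {0, 2, 3, 4, 5} → {0, 1, 4, 5, 6}.
Read 'a': {0, 1, 4, 5, 6} → {0, 2, 3, 4, 5, 6}.
Read 'c': {0, 2, 3, 4, 5, 6} → {0, 1, 4, 5, 6}.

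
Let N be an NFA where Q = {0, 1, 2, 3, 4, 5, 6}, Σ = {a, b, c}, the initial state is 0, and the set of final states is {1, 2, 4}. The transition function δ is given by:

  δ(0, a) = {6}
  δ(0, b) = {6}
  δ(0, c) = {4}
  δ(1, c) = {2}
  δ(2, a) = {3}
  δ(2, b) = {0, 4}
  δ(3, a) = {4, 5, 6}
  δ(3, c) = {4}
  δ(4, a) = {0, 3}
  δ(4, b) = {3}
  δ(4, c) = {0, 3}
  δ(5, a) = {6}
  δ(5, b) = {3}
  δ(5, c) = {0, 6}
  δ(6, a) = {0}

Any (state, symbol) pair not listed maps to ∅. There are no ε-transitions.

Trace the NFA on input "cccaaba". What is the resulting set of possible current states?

Start in {0}.
Read 'c': {0} → {4}.
Read 'c': {4} → {0, 3}.
Read 'c': {0, 3} → {4}.
Read 'a': {4} → {0, 3}.
Read 'a': {0, 3} → {4, 5, 6}.
Read 'b': {4, 5, 6} → {3}.
Read 'a': {3} → {4, 5, 6}.

{4, 5, 6}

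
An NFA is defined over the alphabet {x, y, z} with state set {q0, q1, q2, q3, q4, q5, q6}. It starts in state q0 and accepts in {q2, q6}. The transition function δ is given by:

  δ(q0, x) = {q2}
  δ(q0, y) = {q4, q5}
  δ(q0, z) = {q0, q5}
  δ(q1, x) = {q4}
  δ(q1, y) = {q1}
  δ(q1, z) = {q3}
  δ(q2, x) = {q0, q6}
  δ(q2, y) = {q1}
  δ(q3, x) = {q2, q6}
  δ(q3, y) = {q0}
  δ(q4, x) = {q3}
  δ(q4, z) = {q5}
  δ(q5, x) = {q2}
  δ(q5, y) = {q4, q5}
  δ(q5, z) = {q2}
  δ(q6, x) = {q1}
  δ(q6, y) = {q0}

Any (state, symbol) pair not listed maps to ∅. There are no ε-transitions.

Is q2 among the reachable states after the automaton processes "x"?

Yes

Start in {q0}.
Read 'x': q0→{q2}; now {q2}.
State q2 is in {q2}.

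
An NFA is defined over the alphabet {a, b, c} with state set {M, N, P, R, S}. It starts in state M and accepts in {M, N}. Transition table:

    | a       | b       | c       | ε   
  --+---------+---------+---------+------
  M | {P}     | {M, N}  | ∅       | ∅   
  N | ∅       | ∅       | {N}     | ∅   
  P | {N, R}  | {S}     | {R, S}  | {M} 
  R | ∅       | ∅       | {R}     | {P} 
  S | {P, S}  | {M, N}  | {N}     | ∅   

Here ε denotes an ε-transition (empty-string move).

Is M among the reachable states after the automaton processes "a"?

Yes

Start in {M}.
Read 'a': {M} → {M, P}.
State M is in {M, P}.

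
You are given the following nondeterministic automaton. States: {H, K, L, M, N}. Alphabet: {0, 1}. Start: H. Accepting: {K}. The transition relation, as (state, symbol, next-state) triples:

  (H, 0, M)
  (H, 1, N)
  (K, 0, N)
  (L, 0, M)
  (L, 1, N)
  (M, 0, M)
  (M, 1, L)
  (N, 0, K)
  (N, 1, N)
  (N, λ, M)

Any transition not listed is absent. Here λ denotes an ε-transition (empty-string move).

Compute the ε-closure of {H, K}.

Begin with {H, K}.
No ε-moves leave this set, so the closure equals the set itself.

{H, K}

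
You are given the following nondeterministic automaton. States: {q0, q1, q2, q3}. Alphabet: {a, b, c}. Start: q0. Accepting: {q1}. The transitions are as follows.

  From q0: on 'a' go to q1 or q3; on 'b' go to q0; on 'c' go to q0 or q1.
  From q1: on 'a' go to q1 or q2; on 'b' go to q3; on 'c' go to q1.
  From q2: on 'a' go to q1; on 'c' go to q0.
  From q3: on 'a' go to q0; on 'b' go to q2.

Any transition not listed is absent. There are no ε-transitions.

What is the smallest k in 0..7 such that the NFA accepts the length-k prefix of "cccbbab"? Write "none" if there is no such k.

1

Start in {q0}.
Read 'c': q0→{q0, q1}; now {q0, q1}.
None of the earlier sets intersect F, but {q0, q1} does.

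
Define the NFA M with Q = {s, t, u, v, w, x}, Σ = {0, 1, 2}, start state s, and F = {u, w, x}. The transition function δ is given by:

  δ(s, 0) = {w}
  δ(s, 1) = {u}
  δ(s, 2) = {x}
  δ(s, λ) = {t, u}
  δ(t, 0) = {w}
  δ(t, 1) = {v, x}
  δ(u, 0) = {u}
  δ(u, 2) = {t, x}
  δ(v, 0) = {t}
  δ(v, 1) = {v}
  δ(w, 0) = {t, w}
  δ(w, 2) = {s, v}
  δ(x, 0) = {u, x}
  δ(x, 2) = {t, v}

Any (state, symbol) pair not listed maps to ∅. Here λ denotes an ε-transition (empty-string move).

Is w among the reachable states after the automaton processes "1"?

No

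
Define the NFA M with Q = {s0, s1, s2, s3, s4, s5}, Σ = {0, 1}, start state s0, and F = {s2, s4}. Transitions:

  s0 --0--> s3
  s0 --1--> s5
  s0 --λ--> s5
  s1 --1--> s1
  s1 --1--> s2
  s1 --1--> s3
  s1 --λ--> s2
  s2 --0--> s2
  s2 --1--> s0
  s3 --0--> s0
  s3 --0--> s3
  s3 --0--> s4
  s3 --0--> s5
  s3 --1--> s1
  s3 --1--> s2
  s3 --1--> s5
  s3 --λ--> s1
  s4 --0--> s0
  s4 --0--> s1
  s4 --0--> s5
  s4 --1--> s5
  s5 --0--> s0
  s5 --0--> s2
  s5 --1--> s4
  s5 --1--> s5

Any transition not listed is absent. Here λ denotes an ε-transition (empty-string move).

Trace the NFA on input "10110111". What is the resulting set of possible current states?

Start: ε-closure({s0}) = {s0, s5}.
Read '1': s0→{s5}, s5→{s4, s5}; now {s4, s5}.
Read '0': s4→{s0, s1, s5}, s5→{s0, s2}; now {s0, s1, s2, s5}.
Read '1': s0→{s5}, s1→{s1, s2, s3}, s2→{s0}, s5→{s4, s5}; now {s0, s1, s2, s3, s4, s5}.
Read '1': s0→{s5}, s1→{s1, s2, s3}, s2→{s0}, s3→{s1, s2, s5}, s4→{s5}, s5→{s4, s5}; now {s0, s1, s2, s3, s4, s5}.
Read '0': s0→{s3}, s1→∅, s2→{s2}, s3→{s0, s3, s4, s5}, s4→{s0, s1, s5}, s5→{s0, s2}; now {s0, s1, s2, s3, s4, s5}.
Read '1': s0→{s5}, s1→{s1, s2, s3}, s2→{s0}, s3→{s1, s2, s5}, s4→{s5}, s5→{s4, s5}; now {s0, s1, s2, s3, s4, s5}.
Read '1': s0→{s5}, s1→{s1, s2, s3}, s2→{s0}, s3→{s1, s2, s5}, s4→{s5}, s5→{s4, s5}; now {s0, s1, s2, s3, s4, s5}.
Read '1': s0→{s5}, s1→{s1, s2, s3}, s2→{s0}, s3→{s1, s2, s5}, s4→{s5}, s5→{s4, s5}; now {s0, s1, s2, s3, s4, s5}.

{s0, s1, s2, s3, s4, s5}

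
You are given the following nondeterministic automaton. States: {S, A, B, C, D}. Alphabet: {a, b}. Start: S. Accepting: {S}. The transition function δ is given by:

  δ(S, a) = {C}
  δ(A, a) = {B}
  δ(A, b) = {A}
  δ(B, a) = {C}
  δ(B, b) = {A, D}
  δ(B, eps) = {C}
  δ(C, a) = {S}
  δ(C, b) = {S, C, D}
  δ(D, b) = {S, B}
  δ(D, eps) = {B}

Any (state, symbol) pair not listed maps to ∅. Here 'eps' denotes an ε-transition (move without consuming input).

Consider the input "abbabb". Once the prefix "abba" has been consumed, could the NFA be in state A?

No

Start in {S}.
Read 'a': S→{C}; now {C}.
Read 'b': C→{S, C, D}; union {S, C, D}; ε-closure = {S, B, C, D}.
Read 'b': S→∅, B→{A, D}, C→{S, C, D}, D→{S, B}; now {S, A, B, C, D}.
Read 'a': S→{C}, A→{B}, B→{C}, C→{S}, D→∅; now {S, B, C}.
State A is not in {S, B, C}.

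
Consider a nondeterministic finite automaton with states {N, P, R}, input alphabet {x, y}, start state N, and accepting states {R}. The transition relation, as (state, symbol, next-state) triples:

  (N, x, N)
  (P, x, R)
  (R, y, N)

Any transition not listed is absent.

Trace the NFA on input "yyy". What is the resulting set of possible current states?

Start in {N}.
Read 'y': {N} → ∅.
The set is empty and remains empty for the remaining 2 symbols.

∅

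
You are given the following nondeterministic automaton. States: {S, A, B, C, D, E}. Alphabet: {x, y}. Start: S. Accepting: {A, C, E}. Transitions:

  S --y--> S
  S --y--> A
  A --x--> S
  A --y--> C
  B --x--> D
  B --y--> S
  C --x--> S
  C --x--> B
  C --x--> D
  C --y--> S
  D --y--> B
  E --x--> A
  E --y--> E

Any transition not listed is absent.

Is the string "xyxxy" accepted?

No

Start in {S}.
Read 'x': S→∅; now ∅.
The set is empty and remains empty for the remaining 4 symbols.
The final set ∅ contains no accepting state.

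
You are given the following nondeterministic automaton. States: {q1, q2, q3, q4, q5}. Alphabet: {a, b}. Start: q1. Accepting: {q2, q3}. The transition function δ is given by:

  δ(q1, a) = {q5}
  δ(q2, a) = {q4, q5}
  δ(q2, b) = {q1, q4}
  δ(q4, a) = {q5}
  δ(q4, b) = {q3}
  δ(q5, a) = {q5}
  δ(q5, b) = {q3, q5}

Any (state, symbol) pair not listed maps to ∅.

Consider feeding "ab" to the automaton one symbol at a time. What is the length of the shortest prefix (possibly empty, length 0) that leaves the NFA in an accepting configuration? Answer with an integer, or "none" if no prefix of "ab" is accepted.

2

Start in {q1}.
Read 'a': {q1} → {q5}.
Read 'b': {q5} → {q3, q5}.
None of the earlier sets intersect F, but {q3, q5} does.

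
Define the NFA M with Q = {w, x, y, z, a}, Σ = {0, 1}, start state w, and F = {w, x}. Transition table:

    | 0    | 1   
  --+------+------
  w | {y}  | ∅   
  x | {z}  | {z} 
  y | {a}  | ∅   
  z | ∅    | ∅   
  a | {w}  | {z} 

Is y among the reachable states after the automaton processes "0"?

Yes

Start in {w}.
Read '0': w→{y}; now {y}.
State y is in {y}.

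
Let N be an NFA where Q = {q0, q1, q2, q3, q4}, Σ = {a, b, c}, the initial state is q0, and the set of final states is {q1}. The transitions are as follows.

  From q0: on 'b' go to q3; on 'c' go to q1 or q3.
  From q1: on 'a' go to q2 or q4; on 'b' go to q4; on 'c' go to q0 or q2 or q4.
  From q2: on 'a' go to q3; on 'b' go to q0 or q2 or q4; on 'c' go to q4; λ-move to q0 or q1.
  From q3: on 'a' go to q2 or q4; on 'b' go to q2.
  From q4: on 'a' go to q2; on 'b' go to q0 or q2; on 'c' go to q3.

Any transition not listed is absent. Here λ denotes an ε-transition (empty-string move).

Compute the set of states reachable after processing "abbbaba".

∅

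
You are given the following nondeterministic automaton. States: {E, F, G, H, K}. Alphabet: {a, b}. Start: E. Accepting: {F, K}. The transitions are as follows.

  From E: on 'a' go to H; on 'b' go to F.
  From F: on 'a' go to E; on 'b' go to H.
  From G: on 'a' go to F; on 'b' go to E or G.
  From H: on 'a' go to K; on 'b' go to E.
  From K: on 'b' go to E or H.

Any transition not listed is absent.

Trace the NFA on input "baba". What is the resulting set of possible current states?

Start in {E}.
Read 'b': E→{F}; now {F}.
Read 'a': F→{E}; now {E}.
Read 'b': E→{F}; now {F}.
Read 'a': F→{E}; now {E}.

{E}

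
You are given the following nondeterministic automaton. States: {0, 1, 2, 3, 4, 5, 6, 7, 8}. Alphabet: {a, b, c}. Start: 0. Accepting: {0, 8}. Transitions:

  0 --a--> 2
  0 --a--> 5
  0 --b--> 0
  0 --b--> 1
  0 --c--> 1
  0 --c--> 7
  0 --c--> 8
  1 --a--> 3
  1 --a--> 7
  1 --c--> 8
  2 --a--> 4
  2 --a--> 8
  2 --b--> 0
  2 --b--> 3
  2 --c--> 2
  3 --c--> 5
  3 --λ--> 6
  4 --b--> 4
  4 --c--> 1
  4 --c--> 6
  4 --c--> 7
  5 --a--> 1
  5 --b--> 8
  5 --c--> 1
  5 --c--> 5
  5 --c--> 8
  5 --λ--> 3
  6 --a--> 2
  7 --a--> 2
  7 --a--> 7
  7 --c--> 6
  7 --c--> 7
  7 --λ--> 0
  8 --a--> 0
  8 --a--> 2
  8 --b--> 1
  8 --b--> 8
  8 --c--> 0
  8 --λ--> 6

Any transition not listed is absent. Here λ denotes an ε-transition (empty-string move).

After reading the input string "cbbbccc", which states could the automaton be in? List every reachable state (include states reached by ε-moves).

Start in {0}.
Read 'c': 0→{1, 7, 8}; union {1, 7, 8}; ε-closure = {0, 1, 6, 7, 8}.
Read 'b': 0→{0, 1}, 1→∅, 6→∅, 7→∅, 8→{1, 8}; union {0, 1, 8}; ε-closure = {0, 1, 6, 8}.
Read 'b': 0→{0, 1}, 1→∅, 6→∅, 8→{1, 8}; union {0, 1, 8}; ε-closure = {0, 1, 6, 8}.
Read 'b': 0→{0, 1}, 1→∅, 6→∅, 8→{1, 8}; union {0, 1, 8}; ε-closure = {0, 1, 6, 8}.
Read 'c': 0→{1, 7, 8}, 1→{8}, 6→∅, 8→{0}; union {0, 1, 7, 8}; ε-closure = {0, 1, 6, 7, 8}.
Read 'c': 0→{1, 7, 8}, 1→{8}, 6→∅, 7→{6, 7}, 8→{0}; now {0, 1, 6, 7, 8}.
Read 'c': 0→{1, 7, 8}, 1→{8}, 6→∅, 7→{6, 7}, 8→{0}; now {0, 1, 6, 7, 8}.

{0, 1, 6, 7, 8}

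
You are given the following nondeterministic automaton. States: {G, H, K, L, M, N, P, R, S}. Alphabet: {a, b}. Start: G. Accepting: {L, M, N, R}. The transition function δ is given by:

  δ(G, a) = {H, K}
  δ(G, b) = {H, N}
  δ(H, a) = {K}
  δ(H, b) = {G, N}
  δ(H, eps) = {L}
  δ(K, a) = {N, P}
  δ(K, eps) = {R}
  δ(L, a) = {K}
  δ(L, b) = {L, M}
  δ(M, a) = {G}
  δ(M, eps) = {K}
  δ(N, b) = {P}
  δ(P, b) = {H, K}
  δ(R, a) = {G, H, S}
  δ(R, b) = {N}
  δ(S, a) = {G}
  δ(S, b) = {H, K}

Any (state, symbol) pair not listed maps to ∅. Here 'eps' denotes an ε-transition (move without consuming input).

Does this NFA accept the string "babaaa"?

No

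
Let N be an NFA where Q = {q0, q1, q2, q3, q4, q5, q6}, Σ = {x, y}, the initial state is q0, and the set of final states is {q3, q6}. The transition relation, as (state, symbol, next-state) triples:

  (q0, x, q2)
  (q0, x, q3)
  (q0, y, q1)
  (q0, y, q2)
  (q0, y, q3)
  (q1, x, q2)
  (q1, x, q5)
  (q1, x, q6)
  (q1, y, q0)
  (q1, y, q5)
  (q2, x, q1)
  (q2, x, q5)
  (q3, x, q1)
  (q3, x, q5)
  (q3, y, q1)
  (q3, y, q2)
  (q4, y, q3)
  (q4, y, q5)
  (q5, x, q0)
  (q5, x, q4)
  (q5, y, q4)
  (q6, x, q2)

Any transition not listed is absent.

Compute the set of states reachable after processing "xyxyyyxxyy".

{q0, q1, q2, q3, q4, q5}

Start in {q0}.
Read 'x': q0→{q2, q3}; now {q2, q3}.
Read 'y': q2→∅, q3→{q1, q2}; now {q1, q2}.
Read 'x': q1→{q2, q5, q6}, q2→{q1, q5}; now {q1, q2, q5, q6}.
Read 'y': q1→{q0, q5}, q2→∅, q5→{q4}, q6→∅; now {q0, q4, q5}.
Read 'y': q0→{q1, q2, q3}, q4→{q3, q5}, q5→{q4}; now {q1, q2, q3, q4, q5}.
Read 'y': q1→{q0, q5}, q2→∅, q3→{q1, q2}, q4→{q3, q5}, q5→{q4}; now {q0, q1, q2, q3, q4, q5}.
Read 'x': q0→{q2, q3}, q1→{q2, q5, q6}, q2→{q1, q5}, q3→{q1, q5}, q4→∅, q5→{q0, q4}; now {q0, q1, q2, q3, q4, q5, q6}.
Read 'x': q0→{q2, q3}, q1→{q2, q5, q6}, q2→{q1, q5}, q3→{q1, q5}, q4→∅, q5→{q0, q4}, q6→{q2}; now {q0, q1, q2, q3, q4, q5, q6}.
Read 'y': q0→{q1, q2, q3}, q1→{q0, q5}, q2→∅, q3→{q1, q2}, q4→{q3, q5}, q5→{q4}, q6→∅; now {q0, q1, q2, q3, q4, q5}.
Read 'y': q0→{q1, q2, q3}, q1→{q0, q5}, q2→∅, q3→{q1, q2}, q4→{q3, q5}, q5→{q4}; now {q0, q1, q2, q3, q4, q5}.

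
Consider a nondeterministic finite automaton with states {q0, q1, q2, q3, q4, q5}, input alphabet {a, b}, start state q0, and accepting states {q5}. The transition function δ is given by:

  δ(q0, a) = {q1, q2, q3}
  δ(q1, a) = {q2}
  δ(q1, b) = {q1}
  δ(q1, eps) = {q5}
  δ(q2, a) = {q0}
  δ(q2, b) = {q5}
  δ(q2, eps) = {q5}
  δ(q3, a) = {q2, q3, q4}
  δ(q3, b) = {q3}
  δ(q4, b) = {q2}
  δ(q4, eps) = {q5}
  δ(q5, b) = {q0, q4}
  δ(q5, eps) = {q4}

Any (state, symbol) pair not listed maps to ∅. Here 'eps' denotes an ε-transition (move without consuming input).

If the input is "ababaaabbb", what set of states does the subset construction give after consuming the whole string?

{q0, q1, q2, q3, q4, q5}

Start in {q0}.
Read 'a': {q0} → {q1, q2, q3, q4, q5}.
Read 'b': {q1, q2, q3, q4, q5} → {q0, q1, q2, q3, q4, q5}.
Read 'a': {q0, q1, q2, q3, q4, q5} → {q0, q1, q2, q3, q4, q5}.
Read 'b': {q0, q1, q2, q3, q4, q5} → {q0, q1, q2, q3, q4, q5}.
Read 'a': {q0, q1, q2, q3, q4, q5} → {q0, q1, q2, q3, q4, q5}.
Read 'a': {q0, q1, q2, q3, q4, q5} → {q0, q1, q2, q3, q4, q5}.
Read 'a': {q0, q1, q2, q3, q4, q5} → {q0, q1, q2, q3, q4, q5}.
Read 'b': {q0, q1, q2, q3, q4, q5} → {q0, q1, q2, q3, q4, q5}.
Read 'b': {q0, q1, q2, q3, q4, q5} → {q0, q1, q2, q3, q4, q5}.
Read 'b': {q0, q1, q2, q3, q4, q5} → {q0, q1, q2, q3, q4, q5}.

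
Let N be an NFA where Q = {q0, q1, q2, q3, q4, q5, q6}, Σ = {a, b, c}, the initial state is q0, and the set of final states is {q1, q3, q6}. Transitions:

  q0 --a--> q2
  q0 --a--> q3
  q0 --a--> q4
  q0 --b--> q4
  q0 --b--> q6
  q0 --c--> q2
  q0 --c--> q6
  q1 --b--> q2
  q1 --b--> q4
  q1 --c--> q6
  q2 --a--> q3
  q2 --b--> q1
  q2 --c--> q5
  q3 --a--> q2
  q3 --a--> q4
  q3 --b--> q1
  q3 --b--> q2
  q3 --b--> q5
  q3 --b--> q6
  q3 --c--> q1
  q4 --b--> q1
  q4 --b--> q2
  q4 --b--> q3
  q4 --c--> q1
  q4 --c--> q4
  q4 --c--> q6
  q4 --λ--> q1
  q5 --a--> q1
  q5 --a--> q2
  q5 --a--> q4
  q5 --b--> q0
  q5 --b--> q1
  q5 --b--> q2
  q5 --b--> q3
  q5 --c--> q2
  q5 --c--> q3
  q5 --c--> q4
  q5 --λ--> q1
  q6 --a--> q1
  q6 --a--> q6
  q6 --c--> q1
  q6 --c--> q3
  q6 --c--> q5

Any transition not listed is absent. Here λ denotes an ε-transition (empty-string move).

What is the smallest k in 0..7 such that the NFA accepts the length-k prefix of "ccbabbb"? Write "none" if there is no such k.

1

Start in {q0}.
Read 'c': {q0} → {q2, q6}.
None of the earlier sets intersect F, but {q2, q6} does.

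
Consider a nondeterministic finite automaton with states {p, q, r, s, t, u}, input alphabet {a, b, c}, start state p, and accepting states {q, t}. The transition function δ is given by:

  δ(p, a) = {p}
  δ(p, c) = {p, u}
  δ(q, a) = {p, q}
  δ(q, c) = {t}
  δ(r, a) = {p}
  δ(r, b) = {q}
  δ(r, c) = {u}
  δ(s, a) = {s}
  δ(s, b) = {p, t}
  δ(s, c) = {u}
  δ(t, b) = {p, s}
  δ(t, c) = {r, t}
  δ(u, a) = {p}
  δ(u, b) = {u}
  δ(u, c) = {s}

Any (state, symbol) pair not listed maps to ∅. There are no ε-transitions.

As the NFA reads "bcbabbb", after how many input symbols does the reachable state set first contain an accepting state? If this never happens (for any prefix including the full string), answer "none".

none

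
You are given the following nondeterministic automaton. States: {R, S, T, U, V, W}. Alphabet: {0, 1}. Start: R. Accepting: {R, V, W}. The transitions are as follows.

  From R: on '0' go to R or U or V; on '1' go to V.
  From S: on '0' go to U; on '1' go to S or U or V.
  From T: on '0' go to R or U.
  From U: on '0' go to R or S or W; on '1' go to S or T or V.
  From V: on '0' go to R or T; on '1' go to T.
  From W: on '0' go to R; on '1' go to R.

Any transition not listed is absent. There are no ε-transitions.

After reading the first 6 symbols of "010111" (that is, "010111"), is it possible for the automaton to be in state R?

No

Start in {R}.
Read '0': R→{R, U, V}; now {R, U, V}.
Read '1': R→{V}, U→{S, T, V}, V→{T}; now {S, T, V}.
Read '0': S→{U}, T→{R, U}, V→{R, T}; now {R, T, U}.
Read '1': R→{V}, T→∅, U→{S, T, V}; now {S, T, V}.
Read '1': S→{S, U, V}, T→∅, V→{T}; now {S, T, U, V}.
Read '1': S→{S, U, V}, T→∅, U→{S, T, V}, V→{T}; now {S, T, U, V}.
State R is not in {S, T, U, V}.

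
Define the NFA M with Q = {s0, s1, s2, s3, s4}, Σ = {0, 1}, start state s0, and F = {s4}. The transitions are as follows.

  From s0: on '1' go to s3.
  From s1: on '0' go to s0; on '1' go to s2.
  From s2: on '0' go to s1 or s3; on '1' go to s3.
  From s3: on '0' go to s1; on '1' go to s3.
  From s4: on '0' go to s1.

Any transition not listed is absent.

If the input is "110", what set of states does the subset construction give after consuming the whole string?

Start in {s0}.
Read '1': {s0} → {s3}.
Read '1': {s3} → {s3}.
Read '0': {s3} → {s1}.

{s1}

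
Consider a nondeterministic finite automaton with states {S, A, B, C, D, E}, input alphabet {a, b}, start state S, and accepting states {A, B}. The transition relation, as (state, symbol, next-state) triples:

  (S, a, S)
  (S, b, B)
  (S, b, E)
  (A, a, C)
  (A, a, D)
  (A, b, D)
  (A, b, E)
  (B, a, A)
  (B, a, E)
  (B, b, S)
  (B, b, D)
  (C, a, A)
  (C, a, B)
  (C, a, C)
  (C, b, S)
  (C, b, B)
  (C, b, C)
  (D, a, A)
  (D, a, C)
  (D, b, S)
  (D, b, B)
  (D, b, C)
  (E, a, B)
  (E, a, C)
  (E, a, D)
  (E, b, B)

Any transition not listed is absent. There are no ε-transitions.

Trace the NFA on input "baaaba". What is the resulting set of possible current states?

Start in {S}.
Read 'b': {S} → {B, E}.
Read 'a': {B, E} → {A, B, C, D, E}.
Read 'a': {A, B, C, D, E} → {A, B, C, D, E}.
Read 'a': {A, B, C, D, E} → {A, B, C, D, E}.
Read 'b': {A, B, C, D, E} → {S, B, C, D, E}.
Read 'a': {S, B, C, D, E} → {S, A, B, C, D, E}.

{S, A, B, C, D, E}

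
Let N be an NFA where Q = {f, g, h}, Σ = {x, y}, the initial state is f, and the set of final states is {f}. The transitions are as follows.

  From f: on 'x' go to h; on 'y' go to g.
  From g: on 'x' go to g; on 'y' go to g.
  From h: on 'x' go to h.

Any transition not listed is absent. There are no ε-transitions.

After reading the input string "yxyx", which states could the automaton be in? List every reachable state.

Start in {f}.
Read 'y': {f} → {g}.
Read 'x': {g} → {g}.
Read 'y': {g} → {g}.
Read 'x': {g} → {g}.

{g}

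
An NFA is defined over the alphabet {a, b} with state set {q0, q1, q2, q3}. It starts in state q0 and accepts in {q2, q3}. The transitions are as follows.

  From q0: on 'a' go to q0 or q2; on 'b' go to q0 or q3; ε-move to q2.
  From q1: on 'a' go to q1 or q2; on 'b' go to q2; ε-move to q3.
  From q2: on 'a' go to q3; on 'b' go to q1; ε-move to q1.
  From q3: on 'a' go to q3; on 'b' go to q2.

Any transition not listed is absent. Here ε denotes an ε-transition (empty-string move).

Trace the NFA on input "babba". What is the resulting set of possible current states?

{q0, q1, q2, q3}

Start: ε-closure({q0}) = {q0, q1, q2, q3}.
Read 'b': q0→{q0, q3}, q1→{q2}, q2→{q1}, q3→{q2}; now {q0, q1, q2, q3}.
Read 'a': q0→{q0, q2}, q1→{q1, q2}, q2→{q3}, q3→{q3}; now {q0, q1, q2, q3}.
Read 'b': q0→{q0, q3}, q1→{q2}, q2→{q1}, q3→{q2}; now {q0, q1, q2, q3}.
Read 'b': q0→{q0, q3}, q1→{q2}, q2→{q1}, q3→{q2}; now {q0, q1, q2, q3}.
Read 'a': q0→{q0, q2}, q1→{q1, q2}, q2→{q3}, q3→{q3}; now {q0, q1, q2, q3}.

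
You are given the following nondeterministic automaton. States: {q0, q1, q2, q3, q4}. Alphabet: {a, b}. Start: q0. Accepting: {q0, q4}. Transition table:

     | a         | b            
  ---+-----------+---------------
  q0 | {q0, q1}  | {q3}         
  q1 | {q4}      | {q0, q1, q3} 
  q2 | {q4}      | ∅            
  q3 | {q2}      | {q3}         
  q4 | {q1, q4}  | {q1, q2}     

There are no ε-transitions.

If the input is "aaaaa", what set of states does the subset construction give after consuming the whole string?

{q0, q1, q4}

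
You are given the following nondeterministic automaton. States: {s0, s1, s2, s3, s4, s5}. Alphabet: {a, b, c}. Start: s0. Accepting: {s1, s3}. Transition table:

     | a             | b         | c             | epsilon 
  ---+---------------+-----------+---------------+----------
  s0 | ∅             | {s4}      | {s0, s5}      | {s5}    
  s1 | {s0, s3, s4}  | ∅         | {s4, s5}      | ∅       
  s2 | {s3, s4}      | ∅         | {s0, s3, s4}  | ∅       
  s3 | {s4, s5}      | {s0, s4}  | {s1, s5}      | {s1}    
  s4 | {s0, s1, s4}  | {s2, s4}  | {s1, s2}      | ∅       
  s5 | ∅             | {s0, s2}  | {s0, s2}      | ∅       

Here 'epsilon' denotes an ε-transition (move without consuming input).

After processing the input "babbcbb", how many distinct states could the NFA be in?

Start: ε-closure({s0}) = {s0, s5}.
Read 'b': {s0, s5} → {s0, s2, s4, s5}.
Read 'a': {s0, s2, s4, s5} → {s0, s1, s3, s4, s5}.
Read 'b': {s0, s1, s3, s4, s5} → {s0, s2, s4, s5}.
Read 'b': {s0, s2, s4, s5} → {s0, s2, s4, s5}.
Read 'c': {s0, s2, s4, s5} → {s0, s1, s2, s3, s4, s5}.
Read 'b': {s0, s1, s2, s3, s4, s5} → {s0, s2, s4, s5}.
Read 'b': {s0, s2, s4, s5} → {s0, s2, s4, s5}.
That set has 4 states.

4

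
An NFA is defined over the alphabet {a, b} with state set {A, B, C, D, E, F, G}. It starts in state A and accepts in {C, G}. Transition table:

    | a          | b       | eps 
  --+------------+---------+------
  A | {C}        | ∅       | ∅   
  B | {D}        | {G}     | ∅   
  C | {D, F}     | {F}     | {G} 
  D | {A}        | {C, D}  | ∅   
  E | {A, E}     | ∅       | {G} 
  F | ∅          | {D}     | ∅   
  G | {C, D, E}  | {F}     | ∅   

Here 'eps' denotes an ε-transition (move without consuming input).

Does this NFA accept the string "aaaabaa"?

Start in {A}.
Read 'a': {A} → {C, G}.
Read 'a': {C, G} → {C, D, E, F, G}.
Read 'a': {C, D, E, F, G} → {A, C, D, E, F, G}.
Read 'a': {A, C, D, E, F, G} → {A, C, D, E, F, G}.
Read 'b': {A, C, D, E, F, G} → {C, D, F, G}.
Read 'a': {C, D, F, G} → {A, C, D, E, F, G}.
Read 'a': {A, C, D, E, F, G} → {A, C, D, E, F, G}.
The final set {A, C, D, E, F, G} contains the accepting states C, G.

Yes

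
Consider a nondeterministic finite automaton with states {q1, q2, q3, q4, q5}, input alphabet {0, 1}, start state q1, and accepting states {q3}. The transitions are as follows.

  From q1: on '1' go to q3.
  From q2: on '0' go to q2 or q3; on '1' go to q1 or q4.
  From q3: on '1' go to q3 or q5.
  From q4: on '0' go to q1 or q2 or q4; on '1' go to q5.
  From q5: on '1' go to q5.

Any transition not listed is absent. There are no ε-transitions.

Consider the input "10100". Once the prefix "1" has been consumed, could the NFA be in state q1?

No

Start in {q1}.
Read '1': q1→{q3}; now {q3}.
State q1 is not in {q3}.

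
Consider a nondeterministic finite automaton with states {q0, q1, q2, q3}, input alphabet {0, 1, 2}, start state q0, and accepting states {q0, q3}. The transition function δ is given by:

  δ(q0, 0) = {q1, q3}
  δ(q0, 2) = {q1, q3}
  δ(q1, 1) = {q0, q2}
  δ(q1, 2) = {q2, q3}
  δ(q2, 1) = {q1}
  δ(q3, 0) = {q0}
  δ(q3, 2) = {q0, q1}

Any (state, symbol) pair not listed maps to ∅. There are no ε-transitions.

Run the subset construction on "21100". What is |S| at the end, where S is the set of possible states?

0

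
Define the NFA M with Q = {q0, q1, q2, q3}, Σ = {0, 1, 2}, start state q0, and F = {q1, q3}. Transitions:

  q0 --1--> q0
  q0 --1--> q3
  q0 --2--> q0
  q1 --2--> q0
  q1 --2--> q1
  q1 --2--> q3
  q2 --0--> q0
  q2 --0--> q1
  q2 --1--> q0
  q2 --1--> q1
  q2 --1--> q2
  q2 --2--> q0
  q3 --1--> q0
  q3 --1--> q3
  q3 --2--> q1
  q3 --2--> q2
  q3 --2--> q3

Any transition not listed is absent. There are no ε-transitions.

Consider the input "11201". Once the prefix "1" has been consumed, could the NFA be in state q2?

Start in {q0}.
Read '1': q0→{q0, q3}; now {q0, q3}.
State q2 is not in {q0, q3}.

No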